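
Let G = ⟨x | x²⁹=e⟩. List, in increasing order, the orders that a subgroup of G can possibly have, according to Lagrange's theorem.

|G| = 29 = 29. By Lagrange's theorem the order of any subgroup divides 29; the divisors of 29 are 1, 29.

Answer: 1, 29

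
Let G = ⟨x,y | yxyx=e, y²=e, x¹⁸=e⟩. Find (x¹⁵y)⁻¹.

The order of (x¹⁵y) is 2 (smallest k with (x¹⁵y)ᵏ = e), so (x¹⁵y)⁻¹ = (x¹⁵y)¹ = x¹⁵y.
Check: (x¹⁵y) · (x¹⁵y) → (x¹⁵y) · x¹⁵ = y;   y · y = e, giving e as required.

Answer: x¹⁵y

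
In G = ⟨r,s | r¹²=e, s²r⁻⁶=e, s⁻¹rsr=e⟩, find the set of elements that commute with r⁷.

⟨r⁷⟩ ⊆ C_G(r⁷) since powers of r⁷ commute with r⁷; so |C_G(r⁷)| ≥ |⟨r⁷⟩| = 12.
By orbit–stabilizer, |C_G(r⁷)| = |G| / |conj. class of r⁷| = 24 / 2 = 12.
The 12 elements commuting with r⁷ are {e, r, r², r³, r⁴, r⁵, r⁶, r⁷, r⁸, r⁹, r¹⁰, r¹¹}.

Answer: {e, r, r², r³, r⁴, r⁵, r⁶, r⁷, r⁸, r⁹, r¹⁰, r¹¹}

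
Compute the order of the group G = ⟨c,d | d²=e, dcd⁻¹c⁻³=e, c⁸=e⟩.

Enumerate words in the generators, reducing via the relations: the distinct elements are
  {c, d, e, cd, c², c³, c⁴, c⁵, c⁶, c⁷, c²d, c³d, c⁴d, c⁵d, c⁶d, c⁷d}.
No further products give new elements, so |G| = 16.

Answer: 16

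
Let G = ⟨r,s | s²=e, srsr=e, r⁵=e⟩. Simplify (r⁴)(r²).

Compute (r⁴) · (r²) by multiplying left to right and reducing via the relations at each step:
  (r⁴) · r² = r

Answer: r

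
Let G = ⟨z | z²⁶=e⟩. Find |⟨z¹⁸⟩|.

|⟨z¹⁸⟩| equals the order of z¹⁸. Compute successive powers until reaching e:
  (z¹⁸)¹ = z¹⁸, (z¹⁸)² = z¹⁰, (z¹⁸)³ = z², (z¹⁸)⁴ = z²⁰, (z¹⁸)⁵ = z¹², (z¹⁸)⁶ = z⁴, (z¹⁸)⁷ = z²², (z¹⁸)⁸ = z¹⁴, (z¹⁸)⁹ = z⁶, (z¹⁸)¹⁰ = z²⁴, (z¹⁸)¹¹ = z¹⁶, (z¹⁸)¹² = z⁸, (z¹⁸)¹³ = e.
The smallest positive k with (z¹⁸)ᵏ = e is 13, so |⟨z¹⁸⟩| = 13.

Answer: 13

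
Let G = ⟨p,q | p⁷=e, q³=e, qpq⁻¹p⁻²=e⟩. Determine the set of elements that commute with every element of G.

An element z ∈ Z(G) iff z commutes with every generator.
For example e is central: e·p = p = p·e; e·q = q = q·e.
Whereas p ∉ Z(G) since p·q = pq ≠ p²q = q·p.
Checking each of the 21 elements this way gives Z(G) = {e}, of order 1.

Answer: {e}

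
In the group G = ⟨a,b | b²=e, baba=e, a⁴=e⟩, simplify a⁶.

Compute successive powers of a, reducing at each step:
  a²: a · a = a²
  a³: (a²) · a = a³
  a⁴: (a³) · a = e
  a⁵: e · a = a
  a⁶: a · a = a²

Answer: a²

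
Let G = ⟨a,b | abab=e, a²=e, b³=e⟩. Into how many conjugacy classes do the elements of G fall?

The conjugacy classes (representative and size) are:
  [e] (size 1), [ab²] (size 3), [b²] (size 2).
Class equation: 1 + 3 + 2 = 6 = |G|. So G has 3 conjugacy classes.

Answer: 3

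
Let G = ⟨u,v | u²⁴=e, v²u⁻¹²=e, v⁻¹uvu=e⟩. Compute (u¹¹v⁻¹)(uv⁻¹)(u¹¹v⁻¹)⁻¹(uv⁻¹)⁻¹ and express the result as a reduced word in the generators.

[(u¹¹v⁻¹), (uv⁻¹)] = (u¹¹v⁻¹)·(uv⁻¹)·(u¹¹v⁻¹)⁻¹·(uv⁻¹)⁻¹.
  (u¹¹v⁻¹) · (uv⁻¹) = u²²
  (u²²) · (u¹¹v) = u⁹v
  (u⁹v) · (uv) = u²⁰

Answer: u²⁰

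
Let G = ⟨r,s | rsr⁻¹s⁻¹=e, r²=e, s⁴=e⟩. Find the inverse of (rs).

The order of (rs) is 4 (smallest k with (rs)ᵏ = e), so (rs)⁻¹ = (rs)³ = rs³.
Check: (rs) · (rs³) → (rs) · r = s;   s · s³ = e, giving e as required.

Answer: rs³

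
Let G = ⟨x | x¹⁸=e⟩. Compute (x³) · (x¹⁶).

Compute (x³) · (x¹⁶) by multiplying left to right and reducing via the relations at each step:
  (x³) · x¹⁶ = x

Answer: x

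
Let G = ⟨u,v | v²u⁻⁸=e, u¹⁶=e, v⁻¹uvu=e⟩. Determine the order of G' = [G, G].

G' = [G, G] is generated by all commutators. The generator-pair commutators are: [u, v] = u².
The subgroup they normally generate is {e, u², u⁴, u⁶, u⁸, u¹⁰, u¹², u¹⁴}, of order 8.
Check: |G/G'| = 32/8 = 4 is the order of the abelianisation.

Answer: 8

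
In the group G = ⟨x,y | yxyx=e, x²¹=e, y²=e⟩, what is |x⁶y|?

Compute successive powers until reaching e:
  (x⁶y)¹ = x⁶y, (x⁶y)² = e.
The smallest positive k with (x⁶y)ᵏ = e is 2.

Answer: 2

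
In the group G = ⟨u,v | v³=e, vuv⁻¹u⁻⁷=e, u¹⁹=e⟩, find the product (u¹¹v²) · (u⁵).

Compute (u¹¹v²) · (u⁵) by multiplying left to right and reducing via the relations at each step:
  (u¹¹v²) · u⁵ = u⁹v²

Answer: u⁹v²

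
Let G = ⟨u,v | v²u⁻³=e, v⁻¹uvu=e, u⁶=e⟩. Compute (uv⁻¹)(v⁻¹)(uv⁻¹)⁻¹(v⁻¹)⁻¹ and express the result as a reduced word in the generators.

[(uv⁻¹), (v⁻¹)] = (uv⁻¹)·(v⁻¹)·(uv⁻¹)⁻¹·(v⁻¹)⁻¹.
  (uv⁻¹) · (v⁻¹) = u⁴
  (u⁴) · (uv) = u²v⁻¹
  (u²v⁻¹) · v = u²

Answer: u²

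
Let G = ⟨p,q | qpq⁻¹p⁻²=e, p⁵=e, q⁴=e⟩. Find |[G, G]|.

G' = [G, G] is generated by all commutators. The generator-pair commutators are: [p, q] = p⁴.
The subgroup they normally generate is {e, p, p², p³, p⁴}, of order 5.
Check: |G/G'| = 20/5 = 4 is the order of the abelianisation.

Answer: 5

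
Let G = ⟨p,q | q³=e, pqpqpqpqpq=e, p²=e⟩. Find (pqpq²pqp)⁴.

Compute successive powers of (pqpq²pqp), reducing at each step:
  (pqpq²pqp)²: (pqpq²pqp) · p = pqpq²pq;   (pqpq²pq) · q = pqpq²pq²;   (pqpq²pq²) · p = pq²pqpq;   (pq²pqpq) · q² = pq²pqp;   (pq²pqp) · p = pq²pq;   (pq²pq) · q = pq²pq²;   (pq²pq²) · p = pq²pq²p
  (pqpq²pqp)³: (pq²pq²p) · p = pq²pq²;   (pq²pq²) · q = pq²p;   (pq²p) · p = pq²;   (pq²) · q² = pq;   (pq) · p = pqp;   (pqp) · q = pqpq;   (pqpq) · p = pqpqp
  (pqpq²pqp)⁴: (pqpqp) · p = pqpq;   (pqpq) · q = pqpq²;   (pqpq²) · p = pqpq²p;   (pqpq²p) · q² = pqpq²pq²;   (pqpq²pq²) · p = pq²pqpq;   (pq²pqpq) · q = pq²pqpq²;   (pq²pqpq²) · p = pq²pqpq²p

Answer: pq²pqpq²p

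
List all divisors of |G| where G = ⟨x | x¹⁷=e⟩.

|G| = 17 = 17. By Lagrange's theorem the order of any subgroup divides 17; the divisors of 17 are 1, 17.

Answer: 1, 17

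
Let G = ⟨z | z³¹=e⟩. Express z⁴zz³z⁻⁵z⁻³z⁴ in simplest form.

Multiply left to right, reducing at each step:
  (z⁴) · z = z⁵
  (z⁵) · z³ = z⁸
  (z⁸) · z⁻⁵ = z³
  (z³) · z⁻³ = e
  e · z⁴ = z⁴

Answer: z⁴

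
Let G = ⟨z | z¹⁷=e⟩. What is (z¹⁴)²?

Compute successive powers of (z¹⁴), reducing at each step:
  (z¹⁴)²: (z¹⁴) · z¹⁴ = z¹¹

Answer: z¹¹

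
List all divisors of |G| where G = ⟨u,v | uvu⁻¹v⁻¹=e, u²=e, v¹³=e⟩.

|G| = 26 = 2 · 13. By Lagrange's theorem the order of any subgroup divides 26; the divisors of 26 are 1, 2, 13, 26.

Answer: 1, 2, 13, 26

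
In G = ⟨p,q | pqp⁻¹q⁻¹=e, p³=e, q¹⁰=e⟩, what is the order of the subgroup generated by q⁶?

|⟨q⁶⟩| equals the order of q⁶. Compute successive powers until reaching e:
  (q⁶)¹ = q⁶, (q⁶)² = q², (q⁶)³ = q⁸, (q⁶)⁴ = q⁴, (q⁶)⁵ = e.
The smallest positive k with (q⁶)ᵏ = e is 5, so |⟨q⁶⟩| = 5.

Answer: 5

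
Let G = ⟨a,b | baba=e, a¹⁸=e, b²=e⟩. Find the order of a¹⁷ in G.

Compute successive powers until reaching e:
  (a¹⁷)¹ = a¹⁷, (a¹⁷)² = a¹⁶, (a¹⁷)³ = a¹⁵, (a¹⁷)⁴ = a¹⁴, (a¹⁷)⁵ = a¹³, (a¹⁷)⁶ = a¹², (a¹⁷)⁷ = a¹¹, (a¹⁷)⁸ = a¹⁰, (a¹⁷)⁹ = a⁹, (a¹⁷)¹⁰ = a⁸, (a¹⁷)¹¹ = a⁷, (a¹⁷)¹² = a⁶, (a¹⁷)¹³ = a⁵, (a¹⁷)¹⁴ = a⁴, (a¹⁷)¹⁵ = a³, (a¹⁷)¹⁶ = a², (a¹⁷)¹⁷ = a, (a¹⁷)¹⁸ = e.
The smallest positive k with (a¹⁷)ᵏ = e is 18.

Answer: 18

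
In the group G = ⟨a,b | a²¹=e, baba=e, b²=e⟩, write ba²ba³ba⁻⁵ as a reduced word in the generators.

Multiply left to right, reducing at each step:
  b · a² = a¹⁹b
  (a¹⁹b) · b = a¹⁹
  (a¹⁹) · a³ = a
  a · b = ab
  (ab) · a⁻⁵ = a⁶b

Answer: a⁶b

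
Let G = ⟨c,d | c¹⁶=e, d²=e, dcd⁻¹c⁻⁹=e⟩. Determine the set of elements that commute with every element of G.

An element z ∈ Z(G) iff z commutes with every generator.
For example c² is central: (c²)·c = c³ = c·(c²); (c²)·d = c²d = d·(c²).
Whereas c ∉ Z(G) since c·d = cd ≠ c⁹d = d·c.
Checking each of the 32 elements this way gives Z(G) = {e, c², c⁴, c⁶, c⁸, c¹⁰, c¹², c¹⁴}, of order 8.

Answer: {e, c², c⁴, c⁶, c⁸, c¹⁰, c¹², c¹⁴}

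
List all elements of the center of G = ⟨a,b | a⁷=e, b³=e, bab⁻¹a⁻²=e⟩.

An element z ∈ Z(G) iff z commutes with every generator.
For example e is central: e·a = a = a·e; e·b = b = b·e.
Whereas a ∉ Z(G) since a·b = ab ≠ a²b = b·a.
Checking each of the 21 elements this way gives Z(G) = {e}, of order 1.

Answer: {e}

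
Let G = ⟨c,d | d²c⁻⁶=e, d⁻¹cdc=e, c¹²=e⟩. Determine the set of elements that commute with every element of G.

An element z ∈ Z(G) iff z commutes with every generator.
For example c⁶ is central: (c⁶)·c = c⁷ = c·(c⁶); (c⁶)·d = d⁻¹ = d·(c⁶).
Whereas c ∉ Z(G) since c·d = cd ≠ c⁵d⁻¹ = d·c.
Checking each of the 24 elements this way gives Z(G) = {e, c⁶}, of order 2.

Answer: {e, c⁶}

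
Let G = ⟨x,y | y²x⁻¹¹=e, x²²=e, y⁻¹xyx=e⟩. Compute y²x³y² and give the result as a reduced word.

Multiply left to right, reducing at each step:
  (x¹¹) · x³ = x¹⁴
  (x¹⁴) · y² = x³

Answer: x³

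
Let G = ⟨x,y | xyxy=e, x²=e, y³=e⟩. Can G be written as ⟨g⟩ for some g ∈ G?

Every cyclic group is abelian. But x·y = xy while y·x = xy², so x·y ≠ y·x and G is not abelian. Hence G is not cyclic.

Answer: No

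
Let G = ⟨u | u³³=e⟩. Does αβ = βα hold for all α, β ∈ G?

G has a single generator, so G is cyclic and hence abelian.

Answer: Yes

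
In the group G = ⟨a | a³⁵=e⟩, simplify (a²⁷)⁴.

Compute successive powers of (a²⁷), reducing at each step:
  (a²⁷)²: (a²⁷) · a²⁷ = a¹⁹
  (a²⁷)³: (a¹⁹) · a²⁷ = a¹¹
  (a²⁷)⁴: (a¹¹) · a²⁷ = a³

Answer: a³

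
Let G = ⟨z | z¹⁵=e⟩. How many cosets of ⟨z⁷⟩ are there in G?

First find ord(z⁷) by computing successive powers:
  (z⁷)¹ = z⁷, (z⁷)² = z¹⁴, (z⁷)³ = z⁶, (z⁷)⁴ = z¹³, (z⁷)⁵ = z⁵, (z⁷)⁶ = z¹², (z⁷)⁷ = z⁴, (z⁷)⁸ = z¹¹, (z⁷)⁹ = z³, (z⁷)¹⁰ = z¹⁰, (z⁷)¹¹ = z², (z⁷)¹² = z⁹, (z⁷)¹³ = z, (z⁷)¹⁴ = z⁸, (z⁷)¹⁵ = e.
So |⟨z⁷⟩| = ord(z⁷) = 15. With |G| = 15, by Lagrange [G : ⟨z⁷⟩] = 15/15 = 1.

Answer: 1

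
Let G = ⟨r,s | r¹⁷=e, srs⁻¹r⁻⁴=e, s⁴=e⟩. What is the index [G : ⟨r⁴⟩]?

First find ord(r⁴) by computing successive powers:
  (r⁴)¹ = r⁴, (r⁴)² = r⁸, (r⁴)³ = r¹², (r⁴)⁴ = r¹⁶, (r⁴)⁵ = r³, (r⁴)⁶ = r⁷, (r⁴)⁷ = r¹¹, (r⁴)⁸ = r¹⁵, (r⁴)⁹ = r², (r⁴)¹⁰ = r⁶, (r⁴)¹¹ = r¹⁰, (r⁴)¹² = r¹⁴, (r⁴)¹³ = r, (r⁴)¹⁴ = r⁵, (r⁴)¹⁵ = r⁹, (r⁴)¹⁶ = r¹³, (r⁴)¹⁷ = e.
So |⟨r⁴⟩| = ord(r⁴) = 17. With |G| = 68, by Lagrange [G : ⟨r⁴⟩] = 68/17 = 4.

Answer: 4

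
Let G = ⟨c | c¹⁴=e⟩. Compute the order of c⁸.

Compute successive powers until reaching e:
  (c⁸)¹ = c⁸, (c⁸)² = c², (c⁸)³ = c¹⁰, (c⁸)⁴ = c⁴, (c⁸)⁵ = c¹², (c⁸)⁶ = c⁶, (c⁸)⁷ = e.
The smallest positive k with (c⁸)ᵏ = e is 7.

Answer: 7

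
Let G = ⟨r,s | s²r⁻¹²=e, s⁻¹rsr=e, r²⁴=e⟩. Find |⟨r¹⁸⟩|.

|⟨r¹⁸⟩| equals the order of r¹⁸. Compute successive powers until reaching e:
  (r¹⁸)¹ = r¹⁸, (r¹⁸)² = r¹², (r¹⁸)³ = r⁶, (r¹⁸)⁴ = e.
The smallest positive k with (r¹⁸)ᵏ = e is 4, so |⟨r¹⁸⟩| = 4.

Answer: 4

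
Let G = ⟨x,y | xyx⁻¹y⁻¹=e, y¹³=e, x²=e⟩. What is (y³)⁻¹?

The order of (y³) is 13 (smallest k with (y³)ᵏ = e), so (y³)⁻¹ = (y³)¹² = y¹⁰.
Check: (y³) · (y¹⁰) → (y³) · y¹⁰ = e, giving e as required.

Answer: y¹⁰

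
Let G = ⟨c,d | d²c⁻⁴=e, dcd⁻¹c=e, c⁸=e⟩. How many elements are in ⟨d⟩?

|⟨d⟩| equals the order of d. Compute successive powers until reaching e:
  d¹ = d, d² = c⁴, d³ = d⁻¹, d⁴ = e.
The smallest positive k with dᵏ = e is 4, so |⟨d⟩| = 4.

Answer: 4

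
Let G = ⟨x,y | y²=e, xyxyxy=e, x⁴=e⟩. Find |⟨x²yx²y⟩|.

|⟨x²yx²y⟩| equals the order of x²yx²y. Compute successive powers until reaching e:
  (x²yx²y)¹ = x²yx²y, (x²yx²y)² = e.
The smallest positive k with (x²yx²y)ᵏ = e is 2, so |⟨x²yx²y⟩| = 2.

Answer: 2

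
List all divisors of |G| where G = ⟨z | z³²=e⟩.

|G| = 32 = 2⁵. By Lagrange's theorem the order of any subgroup divides 32; the divisors of 32 are 1, 2, 4, 8, 16, 32.

Answer: 1, 2, 4, 8, 16, 32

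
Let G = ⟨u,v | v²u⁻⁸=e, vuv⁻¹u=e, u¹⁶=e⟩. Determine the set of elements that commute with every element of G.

An element z ∈ Z(G) iff z commutes with every generator.
For example u⁸ is central: (u⁸)·u = u⁹ = u·(u⁸); (u⁸)·v = v⁻¹ = v·(u⁸).
Whereas u ∉ Z(G) since u·v = uv ≠ u⁷v⁻¹ = v·u.
Checking each of the 32 elements this way gives Z(G) = {e, u⁸}, of order 2.

Answer: {e, u⁸}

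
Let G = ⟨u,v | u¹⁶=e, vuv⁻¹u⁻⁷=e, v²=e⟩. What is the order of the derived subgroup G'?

G' = [G, G] is generated by all commutators. The generator-pair commutators are: [u, v] = u¹⁰.
The subgroup they normally generate is {e, u², u⁴, u⁶, u⁸, u¹⁰, u¹², u¹⁴}, of order 8.
Check: |G/G'| = 32/8 = 4 is the order of the abelianisation.

Answer: 8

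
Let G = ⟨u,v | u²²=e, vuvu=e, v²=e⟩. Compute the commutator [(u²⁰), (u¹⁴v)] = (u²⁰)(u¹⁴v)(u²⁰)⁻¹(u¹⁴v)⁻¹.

[(u²⁰), (u¹⁴v)] = (u²⁰)·(u¹⁴v)·(u²⁰)⁻¹·(u¹⁴v)⁻¹.
  (u²⁰) · (u¹⁴v) = u¹²v
  (u¹²v) · (u²) = u¹⁰v
  (u¹⁰v) · (u¹⁴v) = u¹⁸

Answer: u¹⁸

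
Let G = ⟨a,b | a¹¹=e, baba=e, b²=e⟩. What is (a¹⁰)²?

Compute successive powers of (a¹⁰), reducing at each step:
  (a¹⁰)²: (a¹⁰) · a¹⁰ = a⁹

Answer: a⁹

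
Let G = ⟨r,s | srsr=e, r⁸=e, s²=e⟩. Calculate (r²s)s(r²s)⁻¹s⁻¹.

[(r²s), s] = (r²s)·s·(r²s)⁻¹·s⁻¹.
  (r²s) · s = r²
  (r²) · (r²s) = r⁴s
  (r⁴s) · s = r⁴

Answer: r⁴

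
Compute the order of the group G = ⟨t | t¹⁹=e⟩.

G is generated by a single element, so G is cyclic. The relator gives t¹⁹ = e and no smaller power is forced to be e, so the 19 powers {e, t, t², t³, t⁴, t⁵, t⁶, t⁷, t⁸, t⁹, t¹², t¹³, t¹¹, t¹⁰, t¹⁴, t¹⁵, t¹⁶, t¹⁷, t¹⁸} are distinct. Hence |G| = 19.

Answer: 19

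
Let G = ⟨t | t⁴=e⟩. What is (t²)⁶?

Compute successive powers of (t²), reducing at each step:
  (t²)²: (t²) · t² = e
  (t²)³: e · t² = t²
  (t²)⁴: (t²) · t² = e
  (t²)⁵: e · t² = t²
  (t²)⁶: (t²) · t² = e

Answer: e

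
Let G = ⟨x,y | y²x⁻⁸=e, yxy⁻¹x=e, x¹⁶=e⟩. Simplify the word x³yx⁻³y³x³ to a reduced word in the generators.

Multiply left to right, reducing at each step:
  (x³) · y = x³y
  (x³y) · x⁻³ = x⁶y
  (x⁶y) · y³ = x⁶
  (x⁶) · x³ = x⁹

Answer: x⁹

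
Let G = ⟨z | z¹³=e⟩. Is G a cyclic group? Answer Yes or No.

|G| = 13. The element z has order 13 (its powers give 13 distinct elements), so ⟨z⟩ = G and G is cyclic.

Answer: Yes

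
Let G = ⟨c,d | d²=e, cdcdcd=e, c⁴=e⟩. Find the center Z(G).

An element z ∈ Z(G) iff z commutes with every generator.
For example e is central: e·c = c = c·e; e·d = d = d·e.
Whereas c ∉ Z(G) since c·d = cd ≠ dc = d·c.
Checking each of the 24 elements this way gives Z(G) = {e}, of order 1.

Answer: {e}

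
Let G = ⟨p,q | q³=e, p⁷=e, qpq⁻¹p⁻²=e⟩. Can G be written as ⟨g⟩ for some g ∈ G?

Every cyclic group is abelian. But p·q = pq while q·p = p²q, so p·q ≠ q·p and G is not abelian. Hence G is not cyclic.

Answer: No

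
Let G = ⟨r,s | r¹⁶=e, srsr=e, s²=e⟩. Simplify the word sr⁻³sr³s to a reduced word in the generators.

Multiply left to right, reducing at each step:
  s · r⁻³ = r³s
  (r³s) · s = r³
  (r³) · r³ = r⁶
  (r⁶) · s = r⁶s

Answer: r⁶s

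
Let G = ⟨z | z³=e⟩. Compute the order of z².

Compute successive powers until reaching e:
  (z²)¹ = z², (z²)² = z, (z²)³ = e.
The smallest positive k with (z²)ᵏ = e is 3.

Answer: 3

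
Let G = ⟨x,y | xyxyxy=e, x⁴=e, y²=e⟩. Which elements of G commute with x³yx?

⟨x³yx⟩ ⊆ C_G(x³yx) since powers of x³yx commute with x³yx; so |C_G(x³yx)| ≥ |⟨x³yx⟩| = 2.
By orbit–stabilizer, |C_G(x³yx)| = |G| / |conj. class of x³yx| = 24 / 6 = 4.
The 4 elements commuting with x³yx are {e, xyx³, x³yx, yx²y}.

Answer: {e, xyx³, x³yx, yx²y}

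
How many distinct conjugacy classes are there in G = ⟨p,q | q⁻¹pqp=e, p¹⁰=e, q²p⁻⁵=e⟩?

The conjugacy classes (representative and size) are:
  [e] (size 1), [p] (size 2), [p⁸] (size 2), [p⁷] (size 2), [p⁴] (size 2), [p⁵] (size 1), [p⁴q] (size 5), [p²q⁻¹] (size 5).
Class equation: 1 + 2 + 2 + 2 + 2 + 1 + 5 + 5 = 20 = |G|. So G has 8 conjugacy classes.

Answer: 8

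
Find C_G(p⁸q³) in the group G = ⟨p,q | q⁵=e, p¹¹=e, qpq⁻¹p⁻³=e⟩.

⟨p⁸q³⟩ ⊆ C_G(p⁸q³) since powers of p⁸q³ commute with p⁸q³; so |C_G(p⁸q³)| ≥ |⟨p⁸q³⟩| = 5.
By orbit–stabilizer, |C_G(p⁸q³)| = |G| / |conj. class of p⁸q³| = 55 / 11 = 5.
The 5 elements commuting with p⁸q³ are {e, p⁴q, p⁵q², p⁶q⁴, p⁸q³}.

Answer: {e, p⁴q, p⁵q², p⁶q⁴, p⁸q³}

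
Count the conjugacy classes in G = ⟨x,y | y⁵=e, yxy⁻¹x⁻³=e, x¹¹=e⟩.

The conjugacy classes (representative and size) are:
  [e] (size 1), [x³] (size 5), [x⁶] (size 5), [x⁷y] (size 11), [x⁹y²] (size 11), [x⁷y³] (size 11), [x⁷y⁴] (size 11).
Class equation: 1 + 5 + 5 + 11 + 11 + 11 + 11 = 55 = |G|. So G has 7 conjugacy classes.

Answer: 7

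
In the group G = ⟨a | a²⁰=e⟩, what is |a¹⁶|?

Compute successive powers until reaching e:
  (a¹⁶)¹ = a¹⁶, (a¹⁶)² = a¹², (a¹⁶)³ = a⁸, (a¹⁶)⁴ = a⁴, (a¹⁶)⁵ = e.
The smallest positive k with (a¹⁶)ᵏ = e is 5.

Answer: 5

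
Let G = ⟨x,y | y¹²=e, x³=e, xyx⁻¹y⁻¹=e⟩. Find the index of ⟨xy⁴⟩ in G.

First find ord(xy⁴) by computing successive powers:
  (xy⁴)¹ = xy⁴, (xy⁴)² = x²y⁸, (xy⁴)³ = e.
So |⟨xy⁴⟩| = ord(xy⁴) = 3. With |G| = 36, by Lagrange [G : ⟨xy⁴⟩] = 36/3 = 12.

Answer: 12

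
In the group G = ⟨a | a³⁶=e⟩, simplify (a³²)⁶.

Compute successive powers of (a³²), reducing at each step:
  (a³²)²: (a³²) · a³² = a²⁸
  (a³²)³: (a²⁸) · a³² = a²⁴
  (a³²)⁴: (a²⁴) · a³² = a²⁰
  (a³²)⁵: (a²⁰) · a³² = a¹⁶
  (a³²)⁶: (a¹⁶) · a³² = a¹²

Answer: a¹²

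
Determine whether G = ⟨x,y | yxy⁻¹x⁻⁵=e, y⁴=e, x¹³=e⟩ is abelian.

x·y = xy but y·x = x⁵y, so x·y ≠ y·x and G is not abelian.

Answer: No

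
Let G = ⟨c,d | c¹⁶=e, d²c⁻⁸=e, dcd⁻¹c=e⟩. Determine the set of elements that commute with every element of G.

An element z ∈ Z(G) iff z commutes with every generator.
For example c⁸ is central: (c⁸)·c = c⁹ = c·(c⁸); (c⁸)·d = d⁻¹ = d·(c⁸).
Whereas c ∉ Z(G) since c·d = cd ≠ c⁷d⁻¹ = d·c.
Checking each of the 32 elements this way gives Z(G) = {e, c⁸}, of order 2.

Answer: {e, c⁸}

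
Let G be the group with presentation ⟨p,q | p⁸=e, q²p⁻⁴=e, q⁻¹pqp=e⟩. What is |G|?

Enumerate words in the generators, reducing via the relations: the distinct elements are
  {e, p, q, pq, p², p³, p⁴, p⁵, p⁶, p⁷, p²q, p³q, q⁻¹, pq⁻¹, p²q⁻¹, p³q⁻¹}.
No further products give new elements, so |G| = 16.

Answer: 16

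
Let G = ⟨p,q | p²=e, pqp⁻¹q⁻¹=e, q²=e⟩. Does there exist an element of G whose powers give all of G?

|G| = 4, but the maximum element order in G is 2 < 4. No single element generates all of G, so G is not cyclic.

Answer: No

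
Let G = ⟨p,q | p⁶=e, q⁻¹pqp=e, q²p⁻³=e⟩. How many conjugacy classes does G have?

The conjugacy classes (representative and size) are:
  [e] (size 1), [p] (size 2), [p²] (size 2), [p³] (size 1), [pq⁻¹] (size 3), [p²q⁻¹] (size 3).
Class equation: 1 + 2 + 2 + 1 + 3 + 3 = 12 = |G|. So G has 6 conjugacy classes.

Answer: 6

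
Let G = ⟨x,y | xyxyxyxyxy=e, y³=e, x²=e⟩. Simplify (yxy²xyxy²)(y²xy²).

Compute (yxy²xyxy²) · (y²xy²) by multiplying left to right and reducing via the relations at each step:
  (yxy²xyxy²) · y² = yxy²xyxy
  (yxy²xyxy) · x = yxyxy²xy²
  (yxyxy²xy²) · y² = yxyxy²xy

Answer: yxyxy²xy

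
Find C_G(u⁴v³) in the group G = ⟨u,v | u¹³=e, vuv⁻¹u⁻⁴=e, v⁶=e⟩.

⟨u⁴v³⟩ ⊆ C_G(u⁴v³) since powers of u⁴v³ commute with u⁴v³; so |C_G(u⁴v³)| ≥ |⟨u⁴v³⟩| = 2.
By orbit–stabilizer, |C_G(u⁴v³)| = |G| / |conj. class of u⁴v³| = 78 / 13 = 6.
The 6 elements commuting with u⁴v³ are {e, u⁷v, u⁴v³, u⁸v⁵, u⁹v², u¹⁰v⁴}.

Answer: {e, u⁷v, u⁴v³, u⁸v⁵, u⁹v², u¹⁰v⁴}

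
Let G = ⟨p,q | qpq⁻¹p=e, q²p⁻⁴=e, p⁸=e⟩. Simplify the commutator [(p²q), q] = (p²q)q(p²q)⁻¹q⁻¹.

[(p²q), q] = (p²q)·q·(p²q)⁻¹·q⁻¹.
  (p²q) · q = p⁶
  (p⁶) · (p²q⁻¹) = q⁻¹
  (q⁻¹) · (q⁻¹) = p⁴

Answer: p⁴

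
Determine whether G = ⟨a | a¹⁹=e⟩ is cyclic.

|G| = 19. The element a has order 19 (its powers give 19 distinct elements), so ⟨a⟩ = G and G is cyclic.

Answer: Yes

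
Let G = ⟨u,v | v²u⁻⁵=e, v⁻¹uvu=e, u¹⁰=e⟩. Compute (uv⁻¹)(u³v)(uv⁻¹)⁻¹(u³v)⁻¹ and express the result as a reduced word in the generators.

[(uv⁻¹), (u³v)] = (uv⁻¹)·(u³v)·(uv⁻¹)⁻¹·(u³v)⁻¹.
  (uv⁻¹) · (u³v) = u⁸
  (u⁸) · (uv) = u⁴v⁻¹
  (u⁴v⁻¹) · (u³v⁻¹) = u⁶

Answer: u⁶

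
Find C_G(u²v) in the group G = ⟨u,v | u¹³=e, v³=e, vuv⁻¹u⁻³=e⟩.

⟨u²v⟩ ⊆ C_G(u²v) since powers of u²v commute with u²v; so |C_G(u²v)| ≥ |⟨u²v⟩| = 3.
By orbit–stabilizer, |C_G(u²v)| = |G| / |conj. class of u²v| = 39 / 13 = 3.
The 3 elements commuting with u²v are {e, u²v, u⁸v²}.

Answer: {e, u²v, u⁸v²}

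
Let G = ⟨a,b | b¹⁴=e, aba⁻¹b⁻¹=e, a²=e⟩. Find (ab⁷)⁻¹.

The order of (ab⁷) is 2 (smallest k with (ab⁷)ᵏ = e), so (ab⁷)⁻¹ = (ab⁷)¹ = ab⁷.
Check: (ab⁷) · (ab⁷) → (ab⁷) · a = b⁷;   (b⁷) · b⁷ = e, giving e as required.

Answer: ab⁷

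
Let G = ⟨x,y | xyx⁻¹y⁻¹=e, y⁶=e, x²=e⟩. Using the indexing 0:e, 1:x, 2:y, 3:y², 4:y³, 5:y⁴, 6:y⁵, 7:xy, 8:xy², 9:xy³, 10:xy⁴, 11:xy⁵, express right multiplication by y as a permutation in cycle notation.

(0 2 3 4 5 6)(1 7 8 9 10 11)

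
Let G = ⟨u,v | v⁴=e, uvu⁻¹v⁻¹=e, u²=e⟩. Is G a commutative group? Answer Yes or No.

Each pair of generators commutes: u·v = uv = v·u. Since the generators pairwise commute, every element of G commutes with every other, so G is abelian.

Answer: Yes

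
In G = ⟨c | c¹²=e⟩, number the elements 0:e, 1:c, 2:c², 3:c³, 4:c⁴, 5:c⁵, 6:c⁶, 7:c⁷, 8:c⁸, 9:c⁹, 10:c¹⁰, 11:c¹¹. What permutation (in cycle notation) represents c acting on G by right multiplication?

(0 1 2 3 4 5 6 7 8 9 10 11)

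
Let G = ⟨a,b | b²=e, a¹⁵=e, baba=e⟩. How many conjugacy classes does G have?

The conjugacy classes (representative and size) are:
  [e] (size 1), [a¹⁴] (size 2), [a²] (size 2), [a³] (size 2), [a⁴] (size 2), [a¹⁰] (size 2), [a⁹] (size 2), [a⁷] (size 2), [a¹³b] (size 15).
Class equation: 1 + 2 + 2 + 2 + 2 + 2 + 2 + 2 + 15 = 30 = |G|. So G has 9 conjugacy classes.

Answer: 9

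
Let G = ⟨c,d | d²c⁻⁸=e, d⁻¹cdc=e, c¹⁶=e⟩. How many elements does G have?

Enumerate words in the generators, reducing via the relations: the distinct elements are
  {c, d, e, cd, c², c³, c⁴, c⁵, c⁶, c⁷, c⁸, c⁹, c²d, c³d, c¹², c¹³, c¹¹, c¹⁰, c¹⁴, c¹⁵, c⁴d, c⁵d, c⁶d, c⁷d, d⁻¹, cd⁻¹, c²d⁻¹, c³d⁻¹, c⁴d⁻¹, c⁵d⁻¹, c⁶d⁻¹, c⁷d⁻¹}.
No further products give new elements, so |G| = 32.

Answer: 32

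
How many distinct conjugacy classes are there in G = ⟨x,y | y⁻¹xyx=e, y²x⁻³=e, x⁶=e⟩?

The conjugacy classes (representative and size) are:
  [e] (size 1), [x] (size 2), [x²] (size 2), [x³] (size 1), [xy⁻¹] (size 3), [x²y⁻¹] (size 3).
Class equation: 1 + 2 + 2 + 1 + 3 + 3 = 12 = |G|. So G has 6 conjugacy classes.

Answer: 6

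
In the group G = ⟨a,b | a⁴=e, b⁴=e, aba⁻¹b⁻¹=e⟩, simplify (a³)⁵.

Compute successive powers of (a³), reducing at each step:
  (a³)²: (a³) · a³ = a²
  (a³)³: (a²) · a³ = a
  (a³)⁴: a · a³ = e
  (a³)⁵: e · a³ = a³

Answer: a³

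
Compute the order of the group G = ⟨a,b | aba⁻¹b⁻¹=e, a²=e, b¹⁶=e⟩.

Enumerate words in the generators, reducing via the relations: the distinct elements are
  {a, b, e, ab, b², b³, b⁴, b⁵, b⁶, b⁷, b⁸, b⁹, ab², ab³, ab⁴, ab⁵, ab⁶, ab⁷, ab⁸, ab⁹, b¹², b¹³, b¹¹, b¹⁰, b¹⁴, b¹⁵, ab¹², ab¹³, ab¹¹, ab¹⁰, ab¹⁴, ab¹⁵}.
No further products give new elements, so |G| = 32.

Answer: 32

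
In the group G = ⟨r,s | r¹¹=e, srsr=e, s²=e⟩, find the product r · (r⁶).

Compute r · (r⁶) by multiplying left to right and reducing via the relations at each step:
  r · r⁶ = r⁷

Answer: r⁷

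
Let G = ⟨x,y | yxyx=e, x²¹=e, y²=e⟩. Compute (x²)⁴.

Compute successive powers of (x²), reducing at each step:
  (x²)²: (x²) · x² = x⁴
  (x²)³: (x⁴) · x² = x⁶
  (x²)⁴: (x⁶) · x² = x⁸

Answer: x⁸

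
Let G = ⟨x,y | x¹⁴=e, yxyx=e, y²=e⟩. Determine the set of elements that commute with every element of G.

An element z ∈ Z(G) iff z commutes with every generator.
For example x⁷ is central: (x⁷)·x = x⁸ = x·(x⁷); (x⁷)·y = x⁷y = y·(x⁷).
Whereas x ∉ Z(G) since x·y = xy ≠ x¹³y = y·x.
Checking each of the 28 elements this way gives Z(G) = {e, x⁷}, of order 2.

Answer: {e, x⁷}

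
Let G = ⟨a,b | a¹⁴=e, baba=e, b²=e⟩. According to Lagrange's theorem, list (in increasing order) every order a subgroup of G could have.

|G| = 28 = 2² · 7. By Lagrange's theorem the order of any subgroup divides 28; the divisors of 28 are 1, 2, 4, 7, 14, 28.

Answer: 1, 2, 4, 7, 14, 28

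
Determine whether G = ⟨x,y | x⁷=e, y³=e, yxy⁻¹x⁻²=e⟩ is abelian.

x·y = xy but y·x = x²y, so x·y ≠ y·x and G is not abelian.

Answer: No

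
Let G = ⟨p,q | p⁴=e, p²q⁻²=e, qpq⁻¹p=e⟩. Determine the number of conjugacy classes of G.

The conjugacy classes (representative and size) are:
  [e] (size 1), [p³] (size 2), [p²] (size 1), [q⁻¹] (size 2), [pq] (size 2).
Class equation: 1 + 2 + 1 + 2 + 2 = 8 = |G|. So G has 5 conjugacy classes.

Answer: 5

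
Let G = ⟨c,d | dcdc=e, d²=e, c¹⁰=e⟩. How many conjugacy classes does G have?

The conjugacy classes (representative and size) are:
  [e] (size 1), [c] (size 2), [c²] (size 2), [c³] (size 2), [c⁴] (size 2), [c⁵] (size 1), [c²d] (size 5), [c³d] (size 5).
Class equation: 1 + 2 + 2 + 2 + 2 + 1 + 5 + 5 = 20 = |G|. So G has 8 conjugacy classes.

Answer: 8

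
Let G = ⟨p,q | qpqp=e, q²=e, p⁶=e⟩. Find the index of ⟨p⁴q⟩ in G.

First find ord(p⁴q) by computing successive powers:
  (p⁴q)¹ = p⁴q, (p⁴q)² = e.
So |⟨p⁴q⟩| = ord(p⁴q) = 2. With |G| = 12, by Lagrange [G : ⟨p⁴q⟩] = 12/2 = 6.

Answer: 6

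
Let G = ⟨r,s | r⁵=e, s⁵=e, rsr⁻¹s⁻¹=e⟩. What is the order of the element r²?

Compute successive powers until reaching e:
  (r²)¹ = r², (r²)² = r⁴, (r²)³ = r, (r²)⁴ = r³, (r²)⁵ = e.
The smallest positive k with (r²)ᵏ = e is 5.

Answer: 5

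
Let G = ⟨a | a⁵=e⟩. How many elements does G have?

G is generated by a single element, so G is cyclic. The relator gives a⁵ = e and no smaller power is forced to be e, so the 5 powers {a, e, a², a³, a⁴} are distinct. Hence |G| = 5.

Answer: 5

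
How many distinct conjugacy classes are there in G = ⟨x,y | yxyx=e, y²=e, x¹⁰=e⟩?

The conjugacy classes (representative and size) are:
  [e] (size 1), [x] (size 2), [x²] (size 2), [x³] (size 2), [x⁴] (size 2), [x⁵] (size 1), [x²y] (size 5), [x³y] (size 5).
Class equation: 1 + 2 + 2 + 2 + 2 + 1 + 5 + 5 = 20 = |G|. So G has 8 conjugacy classes.

Answer: 8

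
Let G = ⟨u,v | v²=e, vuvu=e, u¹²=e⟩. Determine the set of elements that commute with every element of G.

An element z ∈ Z(G) iff z commutes with every generator.
For example u⁶ is central: (u⁶)·u = u⁷ = u·(u⁶); (u⁶)·v = u⁶v = v·(u⁶).
Whereas u ∉ Z(G) since u·v = uv ≠ u¹¹v = v·u.
Checking each of the 24 elements this way gives Z(G) = {e, u⁶}, of order 2.

Answer: {e, u⁶}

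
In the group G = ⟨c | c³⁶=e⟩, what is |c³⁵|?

Compute successive powers until reaching e:
  (c³⁵)¹ = c³⁵, (c³⁵)² = c³⁴, (c³⁵)³ = c³³, (c³⁵)⁴ = c³², (c³⁵)⁵ = c³¹, (c³⁵)⁶ = c³⁰, (c³⁵)⁷ = c²⁹, (c³⁵)⁸ = c²⁸, (c³⁵)⁹ = c²⁷, (c³⁵)¹⁰ = c²⁶, (c³⁵)¹¹ = c²⁵, (c³⁵)¹² = c²⁴, (c³⁵)¹³ = c²³, (c³⁵)¹⁴ = c²², (c³⁵)¹⁵ = c²¹, (c³⁵)¹⁶ = c²⁰, (c³⁵)¹⁷ = c¹⁹, (c³⁵)¹⁸ = c¹⁸, (c³⁵)¹⁹ = c¹⁷, (c³⁵)²⁰ = c¹⁶, (c³⁵)²¹ = c¹⁵, (c³⁵)²² = c¹⁴, (c³⁵)²³ = c¹³, (c³⁵)²⁴ = c¹², (c³⁵)²⁵ = c¹¹, (c³⁵)²⁶ = c¹⁰, (c³⁵)²⁷ = c⁹, (c³⁵)²⁸ = c⁸, (c³⁵)²⁹ = c⁷, (c³⁵)³⁰ = c⁶, (c³⁵)³¹ = c⁵, (c³⁵)³² = c⁴, (c³⁵)³³ = c³, (c³⁵)³⁴ = c², (c³⁵)³⁵ = c, (c³⁵)³⁶ = e.
The smallest positive k with (c³⁵)ᵏ = e is 36.

Answer: 36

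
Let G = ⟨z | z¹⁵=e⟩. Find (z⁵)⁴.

Compute successive powers of (z⁵), reducing at each step:
  (z⁵)²: (z⁵) · z⁵ = z¹⁰
  (z⁵)³: (z¹⁰) · z⁵ = e
  (z⁵)⁴: e · z⁵ = z⁵

Answer: z⁵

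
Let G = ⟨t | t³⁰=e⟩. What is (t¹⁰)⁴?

Compute successive powers of (t¹⁰), reducing at each step:
  (t¹⁰)²: (t¹⁰) · t¹⁰ = t²⁰
  (t¹⁰)³: (t²⁰) · t¹⁰ = e
  (t¹⁰)⁴: e · t¹⁰ = t¹⁰

Answer: t¹⁰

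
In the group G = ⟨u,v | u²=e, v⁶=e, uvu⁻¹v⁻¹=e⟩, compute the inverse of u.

The order of u is 2 (smallest k with uᵏ = e), so u⁻¹ = u¹ = u.
Check: u · u → u · u = e, giving e as required.

Answer: u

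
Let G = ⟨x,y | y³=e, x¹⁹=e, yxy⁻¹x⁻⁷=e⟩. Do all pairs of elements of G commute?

x·y = xy but y·x = x⁷y, so x·y ≠ y·x and G is not abelian.

Answer: No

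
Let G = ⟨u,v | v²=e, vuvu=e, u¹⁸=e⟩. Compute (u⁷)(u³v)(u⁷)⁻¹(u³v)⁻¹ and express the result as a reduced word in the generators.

[(u⁷), (u³v)] = (u⁷)·(u³v)·(u⁷)⁻¹·(u³v)⁻¹.
  (u⁷) · (u³v) = u¹⁰v
  (u¹⁰v) · (u¹¹) = u¹⁷v
  (u¹⁷v) · (u³v) = u¹⁴

Answer: u¹⁴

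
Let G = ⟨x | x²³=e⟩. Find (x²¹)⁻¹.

The order of (x²¹) is 23 (smallest k with (x²¹)ᵏ = e), so (x²¹)⁻¹ = (x²¹)²² = x².
Check: (x²¹) · (x²) → (x²¹) · x² = e, giving e as required.

Answer: x²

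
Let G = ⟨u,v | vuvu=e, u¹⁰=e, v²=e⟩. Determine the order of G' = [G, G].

G' = [G, G] is generated by all commutators. The generator-pair commutators are: [u, v] = u².
The subgroup they normally generate is {e, u², u⁴, u⁶, u⁸}, of order 5.
Check: |G/G'| = 20/5 = 4 is the order of the abelianisation.

Answer: 5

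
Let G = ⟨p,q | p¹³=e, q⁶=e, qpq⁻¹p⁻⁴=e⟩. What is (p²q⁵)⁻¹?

The order of (p²q⁵) is 6 (smallest k with (p²q⁵)ᵏ = e), so (p²q⁵)⁻¹ = (p²q⁵)⁵ = p⁵q.
Check: (p²q⁵) · (p⁵q) → (p²q⁵) · p⁵ = q⁵;   (q⁵) · q = e, giving e as required.

Answer: p⁵q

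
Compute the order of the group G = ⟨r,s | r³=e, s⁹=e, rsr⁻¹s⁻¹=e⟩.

Enumerate words in the generators, reducing via the relations: the distinct elements are
  {e, r, s, rs, r², s², s³, s⁴, s⁵, s⁶, s⁷, s⁸, rs², rs³, rs⁴, rs⁵, rs⁶, rs⁷, rs⁸, r²s, r²s², r²s³, r²s⁴, r²s⁵, r²s⁶, r²s⁷, r²s⁸}.
No further products give new elements, so |G| = 27.

Answer: 27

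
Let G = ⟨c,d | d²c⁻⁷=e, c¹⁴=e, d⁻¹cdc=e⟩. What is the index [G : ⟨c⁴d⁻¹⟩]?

First find ord(c⁴d⁻¹) by computing successive powers:
  (c⁴d⁻¹)¹ = c⁴d⁻¹, (c⁴d⁻¹)² = c⁷, (c⁴d⁻¹)³ = c⁴d, (c⁴d⁻¹)⁴ = e.
So |⟨c⁴d⁻¹⟩| = ord(c⁴d⁻¹) = 4. With |G| = 28, by Lagrange [G : ⟨c⁴d⁻¹⟩] = 28/4 = 7.

Answer: 7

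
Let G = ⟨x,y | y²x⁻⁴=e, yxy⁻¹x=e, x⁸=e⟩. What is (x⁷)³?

Compute successive powers of (x⁷), reducing at each step:
  (x⁷)²: (x⁷) · x⁷ = x⁶
  (x⁷)³: (x⁶) · x⁷ = x⁵

Answer: x⁵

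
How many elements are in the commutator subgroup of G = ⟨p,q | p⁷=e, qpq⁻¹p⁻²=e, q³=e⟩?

G' = [G, G] is generated by all commutators. The generator-pair commutators are: [p, q] = p⁶.
The subgroup they normally generate is {e, p, p², p³, p⁴, p⁵, p⁶}, of order 7.
Check: |G/G'| = 21/7 = 3 is the order of the abelianisation.

Answer: 7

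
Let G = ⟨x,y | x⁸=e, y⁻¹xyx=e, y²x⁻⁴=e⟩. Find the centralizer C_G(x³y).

⟨x³y⟩ ⊆ C_G(x³y) since powers of x³y commute with x³y; so |C_G(x³y)| ≥ |⟨x³y⟩| = 4.
By orbit–stabilizer, |C_G(x³y)| = |G| / |conj. class of x³y| = 16 / 4 = 4.
The 4 elements commuting with x³y are {e, x⁴, x³y, x³y⁻¹}.

Answer: {e, x⁴, x³y, x³y⁻¹}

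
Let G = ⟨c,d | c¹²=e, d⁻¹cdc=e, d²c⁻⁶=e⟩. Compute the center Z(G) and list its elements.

An element z ∈ Z(G) iff z commutes with every generator.
For example c⁶ is central: (c⁶)·c = c⁷ = c·(c⁶); (c⁶)·d = d⁻¹ = d·(c⁶).
Whereas c ∉ Z(G) since c·d = cd ≠ c⁵d⁻¹ = d·c.
Checking each of the 24 elements this way gives Z(G) = {e, c⁶}, of order 2.

Answer: {e, c⁶}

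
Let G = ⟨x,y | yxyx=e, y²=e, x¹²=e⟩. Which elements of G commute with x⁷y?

⟨x⁷y⟩ ⊆ C_G(x⁷y) since powers of x⁷y commute with x⁷y; so |C_G(x⁷y)| ≥ |⟨x⁷y⟩| = 2.
By orbit–stabilizer, |C_G(x⁷y)| = |G| / |conj. class of x⁷y| = 24 / 6 = 4.
The 4 elements commuting with x⁷y are {e, x⁶, xy, x⁷y}.

Answer: {e, x⁶, xy, x⁷y}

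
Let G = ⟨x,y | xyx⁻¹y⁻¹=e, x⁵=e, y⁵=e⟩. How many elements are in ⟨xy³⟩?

|⟨xy³⟩| equals the order of xy³. Compute successive powers until reaching e:
  (xy³)¹ = xy³, (xy³)² = x²y, (xy³)³ = x³y⁴, (xy³)⁴ = x⁴y², (xy³)⁵ = e.
The smallest positive k with (xy³)ᵏ = e is 5, so |⟨xy³⟩| = 5.

Answer: 5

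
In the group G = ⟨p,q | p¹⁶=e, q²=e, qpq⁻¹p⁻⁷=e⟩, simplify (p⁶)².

Compute successive powers of (p⁶), reducing at each step:
  (p⁶)²: (p⁶) · p⁶ = p¹²

Answer: p¹²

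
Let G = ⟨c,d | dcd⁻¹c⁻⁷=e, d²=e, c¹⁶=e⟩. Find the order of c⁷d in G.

Compute successive powers until reaching e:
  (c⁷d)¹ = c⁷d, (c⁷d)² = c⁸, (c⁷d)³ = c¹⁵d, (c⁷d)⁴ = e.
The smallest positive k with (c⁷d)ᵏ = e is 4.

Answer: 4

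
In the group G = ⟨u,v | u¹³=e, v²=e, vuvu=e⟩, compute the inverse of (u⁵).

The order of (u⁵) is 13 (smallest k with (u⁵)ᵏ = e), so (u⁵)⁻¹ = (u⁵)¹² = u⁸.
Check: (u⁵) · (u⁸) → (u⁵) · u⁸ = e, giving e as required.

Answer: u⁸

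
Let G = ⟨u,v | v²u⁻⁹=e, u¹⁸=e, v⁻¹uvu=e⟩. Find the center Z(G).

An element z ∈ Z(G) iff z commutes with every generator.
For example u⁹ is central: (u⁹)·u = u¹⁰ = u·(u⁹); (u⁹)·v = v⁻¹ = v·(u⁹).
Whereas u ∉ Z(G) since u·v = uv ≠ u⁸v⁻¹ = v·u.
Checking each of the 36 elements this way gives Z(G) = {e, u⁹}, of order 2.

Answer: {e, u⁹}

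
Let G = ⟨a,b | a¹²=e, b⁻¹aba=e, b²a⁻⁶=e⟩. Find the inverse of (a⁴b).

The order of (a⁴b) is 4 (smallest k with (a⁴b)ᵏ = e), so (a⁴b)⁻¹ = (a⁴b)³ = a⁴b⁻¹.
Check: (a⁴b) · (a⁴b⁻¹) → (a⁴b) · a⁴ = b;   b · b⁻¹ = e, giving e as required.

Answer: a⁴b⁻¹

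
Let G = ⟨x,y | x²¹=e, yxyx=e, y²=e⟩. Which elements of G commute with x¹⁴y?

⟨x¹⁴y⟩ ⊆ C_G(x¹⁴y) since powers of x¹⁴y commute with x¹⁴y; so |C_G(x¹⁴y)| ≥ |⟨x¹⁴y⟩| = 2.
By orbit–stabilizer, |C_G(x¹⁴y)| = |G| / |conj. class of x¹⁴y| = 42 / 21 = 2.
The 2 elements commuting with x¹⁴y are {e, x¹⁴y}.

Answer: {e, x¹⁴y}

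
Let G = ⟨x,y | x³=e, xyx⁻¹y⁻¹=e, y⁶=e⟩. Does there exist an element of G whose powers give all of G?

|G| = 18, but the maximum element order in G is 6 < 18. No single element generates all of G, so G is not cyclic.

Answer: No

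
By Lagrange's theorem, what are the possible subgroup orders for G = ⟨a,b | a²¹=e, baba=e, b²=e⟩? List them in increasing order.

|G| = 42 = 2 · 3 · 7. By Lagrange's theorem the order of any subgroup divides 42; the divisors of 42 are 1, 2, 3, 6, 7, 14, 21, 42.

Answer: 1, 2, 3, 6, 7, 14, 21, 42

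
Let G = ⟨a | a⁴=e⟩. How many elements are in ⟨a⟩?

|⟨a⟩| equals the order of a. Compute successive powers until reaching e:
  a¹ = a, a² = a², a³ = a³, a⁴ = e.
The smallest positive k with aᵏ = e is 4, so |⟨a⟩| = 4.

Answer: 4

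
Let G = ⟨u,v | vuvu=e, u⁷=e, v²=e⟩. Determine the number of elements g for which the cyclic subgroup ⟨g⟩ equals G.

⟨g⟩ = G would require ord(g) = |G| = 14, but the maximum element order in G is 7 < 14. So G is not cyclic and no single element generates it: the count is 0.

Answer: 0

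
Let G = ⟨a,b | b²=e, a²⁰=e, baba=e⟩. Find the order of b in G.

Compute successive powers until reaching e:
  b¹ = b, b² = e.
The smallest positive k with bᵏ = e is 2.

Answer: 2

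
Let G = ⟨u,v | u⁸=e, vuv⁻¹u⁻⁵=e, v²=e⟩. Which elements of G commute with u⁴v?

⟨u⁴v⟩ ⊆ C_G(u⁴v) since powers of u⁴v commute with u⁴v; so |C_G(u⁴v)| ≥ |⟨u⁴v⟩| = 2.
By orbit–stabilizer, |C_G(u⁴v)| = |G| / |conj. class of u⁴v| = 16 / 2 = 8.
The 8 elements commuting with u⁴v are {e, u², u⁴, u⁶, v, u⁶v, u²v, u⁴v}.

Answer: {e, u², u⁴, u⁶, v, u⁶v, u²v, u⁴v}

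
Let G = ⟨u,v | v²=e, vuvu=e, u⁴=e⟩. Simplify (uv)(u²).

Compute (uv) · (u²) by multiplying left to right and reducing via the relations at each step:
  (uv) · u² = u³v

Answer: u³v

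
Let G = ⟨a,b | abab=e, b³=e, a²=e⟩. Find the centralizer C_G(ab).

⟨ab⟩ ⊆ C_G(ab) since powers of ab commute with ab; so |C_G(ab)| ≥ |⟨ab⟩| = 2.
By orbit–stabilizer, |C_G(ab)| = |G| / |conj. class of ab| = 6 / 3 = 2.
The 2 elements commuting with ab are {e, ab}.

Answer: {e, ab}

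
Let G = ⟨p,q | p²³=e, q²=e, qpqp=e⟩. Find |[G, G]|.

G' = [G, G] is generated by all commutators. The generator-pair commutators are: [p, q] = p².
The subgroup they normally generate is {e, p, p², p³, p⁴, p⁵, p⁶, p⁷, p⁸, p⁹, p¹⁰, p¹¹, p¹², p¹³, p¹⁴, p¹⁵, p¹⁶, p¹⁷, p¹⁸, p¹⁹, p²⁰, p²¹, p²²}, of order 23.
Check: |G/G'| = 46/23 = 2 is the order of the abelianisation.

Answer: 23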